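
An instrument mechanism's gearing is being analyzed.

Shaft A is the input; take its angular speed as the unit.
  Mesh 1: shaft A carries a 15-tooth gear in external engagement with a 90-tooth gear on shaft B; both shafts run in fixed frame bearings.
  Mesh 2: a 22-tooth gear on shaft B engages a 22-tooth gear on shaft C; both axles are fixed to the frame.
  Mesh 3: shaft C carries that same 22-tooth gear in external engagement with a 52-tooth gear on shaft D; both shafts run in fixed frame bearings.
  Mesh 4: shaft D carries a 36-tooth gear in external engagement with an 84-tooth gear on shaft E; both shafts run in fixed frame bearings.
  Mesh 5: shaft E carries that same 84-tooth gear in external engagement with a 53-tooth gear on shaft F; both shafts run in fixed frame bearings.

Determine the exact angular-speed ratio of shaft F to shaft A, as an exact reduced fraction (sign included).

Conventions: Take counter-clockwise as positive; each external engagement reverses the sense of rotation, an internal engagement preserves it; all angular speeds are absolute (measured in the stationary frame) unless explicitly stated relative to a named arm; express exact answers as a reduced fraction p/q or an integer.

class = fixed-axis compound train [5 meshes; 5 ratios multiply, 5 sense flips]
mesh 1 [15T→90T]: running ratio 1/6, sense −
mesh 2 [22T→22T]: running ratio 1/6, sense +
mesh 3 [22T→52T]: running ratio 11/156, sense −
mesh 4 [36T→84T]: running ratio 11/364, sense +
mesh 5 [84T→53T]: running ratio 33/689, sense −
ω_out/ω_in = -33/689

-33/689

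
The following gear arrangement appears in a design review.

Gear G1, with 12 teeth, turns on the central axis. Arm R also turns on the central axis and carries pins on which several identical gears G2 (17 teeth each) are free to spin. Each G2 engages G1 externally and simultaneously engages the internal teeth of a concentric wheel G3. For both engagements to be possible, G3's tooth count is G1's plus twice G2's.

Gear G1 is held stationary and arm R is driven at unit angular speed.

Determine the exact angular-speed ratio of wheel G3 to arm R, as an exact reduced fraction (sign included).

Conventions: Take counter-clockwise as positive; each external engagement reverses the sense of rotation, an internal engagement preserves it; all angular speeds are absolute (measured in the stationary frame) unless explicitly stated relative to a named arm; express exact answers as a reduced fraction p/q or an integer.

class = planetary set [G3 = 12+2·17 = 46; Willis about the carrier]
ring teeth: 12 + 2·17 = 46
12(ω_sun−ω_arm) = −46(ω_ring−ω_arm),  ω_sun = 0, ω_arm = 1
ω_ring = 1 − (12/46)(0−1) = 29/23
ω_out/ω_in = 29/23

29/23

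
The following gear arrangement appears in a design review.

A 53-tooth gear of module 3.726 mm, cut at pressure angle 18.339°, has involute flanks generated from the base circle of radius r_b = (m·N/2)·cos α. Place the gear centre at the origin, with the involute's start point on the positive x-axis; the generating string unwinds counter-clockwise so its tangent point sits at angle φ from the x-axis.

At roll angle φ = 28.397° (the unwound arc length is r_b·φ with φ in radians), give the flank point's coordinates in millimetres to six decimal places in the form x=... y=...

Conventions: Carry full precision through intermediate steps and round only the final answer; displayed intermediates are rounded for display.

class = single-mesh tooth geometry [base-circle involute, m = 3.726, 53T]
pitch radius r_p = m·N/2 = 3.726·53/2 = 98.739000
base radius r_b = r_p·cos α = 98.739000·cos 18.339° = 93.724197
roll angle φ = 28.397° = 0.49562115 rad
x = r_b·(cos φ + φ·sin φ) = 104.538101
y = r_b·(sin φ − φ·cos φ) = 3.710857

x=104.538101 y=3.710857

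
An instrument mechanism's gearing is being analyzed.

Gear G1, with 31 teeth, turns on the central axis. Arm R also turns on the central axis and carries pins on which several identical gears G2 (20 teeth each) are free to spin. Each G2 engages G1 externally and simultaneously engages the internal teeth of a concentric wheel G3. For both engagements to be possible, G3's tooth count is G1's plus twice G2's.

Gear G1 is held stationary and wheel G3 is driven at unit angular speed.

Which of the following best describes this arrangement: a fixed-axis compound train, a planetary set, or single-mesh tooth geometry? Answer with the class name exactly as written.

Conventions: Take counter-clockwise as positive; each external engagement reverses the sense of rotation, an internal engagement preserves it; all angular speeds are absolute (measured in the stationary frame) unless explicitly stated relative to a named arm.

planetary set (31T centre, 20T on arm, 71T internal) — Willis relation
classification: planetary set

planetary set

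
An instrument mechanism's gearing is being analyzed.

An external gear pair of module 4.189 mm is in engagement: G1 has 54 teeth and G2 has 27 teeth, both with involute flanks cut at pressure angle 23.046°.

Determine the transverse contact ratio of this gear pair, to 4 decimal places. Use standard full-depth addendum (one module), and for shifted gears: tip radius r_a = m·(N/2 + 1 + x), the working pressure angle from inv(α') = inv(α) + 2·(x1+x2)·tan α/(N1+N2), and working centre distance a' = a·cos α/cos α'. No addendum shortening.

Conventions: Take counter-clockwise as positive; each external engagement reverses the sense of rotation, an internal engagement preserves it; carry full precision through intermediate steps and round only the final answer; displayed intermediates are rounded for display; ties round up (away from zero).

1.5691

single-mesh involute tooth geometry (54T engaging 27T at module 4.189)
base radii: r_b1 = 104.076347, r_b2 = 52.038173
tip radii: r_a1 = 117.292000, r_a2 = 60.740500
no profile shift: α' = α, a' = a
action lengths: √(r_a1²−r_b1²) = 54.088144, √(r_a2²−r_b2²) = 31.327893
base pitch p_b = π·m·cos α = 12.109833
CR = (54.088144 + 31.327893 − 169.654500·sin 23.04600°)/12.109833 = 1.569087
contact ratio ≈ 1.5691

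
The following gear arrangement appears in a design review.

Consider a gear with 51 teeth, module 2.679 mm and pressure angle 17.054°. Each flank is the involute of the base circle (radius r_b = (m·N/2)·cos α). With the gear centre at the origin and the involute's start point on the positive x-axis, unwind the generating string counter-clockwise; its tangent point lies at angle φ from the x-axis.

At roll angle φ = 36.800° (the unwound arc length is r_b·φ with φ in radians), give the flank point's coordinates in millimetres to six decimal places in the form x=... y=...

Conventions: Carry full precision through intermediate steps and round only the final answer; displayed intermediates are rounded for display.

single-mesh involute tooth geometry (51T wheel at module 2.679)
pitch radius r_p = m·N/2 = 2.679·51/2 = 68.314500
base radius r_b = r_p·cos α = 68.314500·cos 17.054° = 65.310628
roll angle φ = 36.800° = 0.64228116 rad
x = r_b·(cos φ + φ·sin φ) = 77.423982
y = r_b·(sin φ − φ·cos φ) = 5.533699

x=77.423982 y=5.533699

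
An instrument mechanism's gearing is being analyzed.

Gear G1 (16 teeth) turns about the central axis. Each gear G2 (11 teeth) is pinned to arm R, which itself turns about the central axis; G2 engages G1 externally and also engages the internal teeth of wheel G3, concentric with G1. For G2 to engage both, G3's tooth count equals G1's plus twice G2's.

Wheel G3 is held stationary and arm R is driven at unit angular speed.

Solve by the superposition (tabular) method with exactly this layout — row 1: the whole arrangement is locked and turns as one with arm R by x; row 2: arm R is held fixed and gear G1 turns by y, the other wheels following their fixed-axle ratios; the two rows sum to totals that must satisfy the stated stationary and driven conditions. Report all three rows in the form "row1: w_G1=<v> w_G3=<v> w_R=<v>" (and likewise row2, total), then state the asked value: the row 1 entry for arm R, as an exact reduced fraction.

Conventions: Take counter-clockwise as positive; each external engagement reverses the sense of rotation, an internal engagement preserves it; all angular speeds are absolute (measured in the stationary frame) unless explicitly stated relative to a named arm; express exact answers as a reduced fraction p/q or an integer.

recognized (axles ride arm R): planetary set, 16/11/38 teeth
row 1: whole set turns with the arm by x
row 2: sun turns y, ring = −(16/38)·y, arm 0
boundary: total ω_ring = x − (16/38)·y = 0 and total ω_arm = x = 1  ⇒  y = 19/8, x = 1
row 2 ring = −(16/38)·19/8 = -1
totals (row 1 + row 2): sun 1 + 19/8 = 27/8, ring 1 + (-1) = 0, arm 1 + 0 = 1
asked cell (row1, arm) = 1

row1: w_G1=1 w_G3=1 w_R=1
row2: w_G1=19/8 w_G3=-1 w_R=0
total: w_G1=27/8 w_G3=0 w_R=1
asked value: 1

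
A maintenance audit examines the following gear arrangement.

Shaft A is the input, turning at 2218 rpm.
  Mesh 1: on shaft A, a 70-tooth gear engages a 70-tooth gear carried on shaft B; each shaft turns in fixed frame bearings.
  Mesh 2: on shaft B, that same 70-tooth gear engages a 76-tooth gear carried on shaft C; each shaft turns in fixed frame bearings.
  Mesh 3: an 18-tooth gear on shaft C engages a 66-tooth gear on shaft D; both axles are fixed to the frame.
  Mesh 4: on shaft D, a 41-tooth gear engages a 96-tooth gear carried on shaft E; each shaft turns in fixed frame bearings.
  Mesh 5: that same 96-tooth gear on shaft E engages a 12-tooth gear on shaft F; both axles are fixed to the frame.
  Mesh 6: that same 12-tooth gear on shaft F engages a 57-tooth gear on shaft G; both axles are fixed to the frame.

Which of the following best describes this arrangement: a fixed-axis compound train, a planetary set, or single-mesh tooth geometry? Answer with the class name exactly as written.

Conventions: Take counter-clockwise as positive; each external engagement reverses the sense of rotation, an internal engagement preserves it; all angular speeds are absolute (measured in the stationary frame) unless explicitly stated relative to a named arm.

class = fixed-axis compound train [6 meshes; 6 ratios multiply, 6 sense flips]
classification: fixed-axis compound train

fixed-axis compound train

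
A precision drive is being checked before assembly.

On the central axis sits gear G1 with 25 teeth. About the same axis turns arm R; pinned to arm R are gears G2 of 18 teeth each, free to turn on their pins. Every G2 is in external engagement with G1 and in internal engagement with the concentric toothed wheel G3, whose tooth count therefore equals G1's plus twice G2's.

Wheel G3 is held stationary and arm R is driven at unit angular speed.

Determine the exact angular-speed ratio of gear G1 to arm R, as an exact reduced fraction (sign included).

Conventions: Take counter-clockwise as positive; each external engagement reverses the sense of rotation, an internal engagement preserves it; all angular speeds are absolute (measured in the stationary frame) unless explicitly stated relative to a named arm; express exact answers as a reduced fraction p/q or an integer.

planetary set (25T centre, 18T on arm, 61T internal) — Willis relation
ring teeth: 25 + 2·18 = 61
25(ω_sun−ω_arm) = −61(ω_ring−ω_arm),  ω_ring = 0, ω_arm = 1
ω_sun = 1 − (61/25)(0−1) = 86/25
ω_out/ω_in = 86/25

86/25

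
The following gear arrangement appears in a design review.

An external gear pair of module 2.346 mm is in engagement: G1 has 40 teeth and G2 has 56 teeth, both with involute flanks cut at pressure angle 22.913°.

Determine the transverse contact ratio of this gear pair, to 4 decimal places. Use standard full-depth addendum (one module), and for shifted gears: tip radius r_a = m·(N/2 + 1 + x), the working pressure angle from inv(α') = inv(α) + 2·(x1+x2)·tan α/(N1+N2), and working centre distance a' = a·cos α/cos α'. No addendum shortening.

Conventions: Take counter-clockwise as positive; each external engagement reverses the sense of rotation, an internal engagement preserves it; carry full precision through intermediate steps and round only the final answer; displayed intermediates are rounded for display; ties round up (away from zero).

single-mesh involute tooth geometry (40T engaging 56T at module 2.346)
base radii: r_b1 = 43.217876, r_b2 = 60.505026
tip radii: r_a1 = 49.266000, r_a2 = 68.034000
no profile shift: α' = α, a' = a
action lengths: √(r_a1²−r_b1²) = 23.650666, √(r_a2²−r_b2²) = 31.108954
base pitch p_b = π·m·cos α = 6.788648
CR = (23.650666 + 31.108954 − 112.608000·sin 22.91300°)/6.788648 = 1.608216
contact ratio ≈ 1.6082

1.6082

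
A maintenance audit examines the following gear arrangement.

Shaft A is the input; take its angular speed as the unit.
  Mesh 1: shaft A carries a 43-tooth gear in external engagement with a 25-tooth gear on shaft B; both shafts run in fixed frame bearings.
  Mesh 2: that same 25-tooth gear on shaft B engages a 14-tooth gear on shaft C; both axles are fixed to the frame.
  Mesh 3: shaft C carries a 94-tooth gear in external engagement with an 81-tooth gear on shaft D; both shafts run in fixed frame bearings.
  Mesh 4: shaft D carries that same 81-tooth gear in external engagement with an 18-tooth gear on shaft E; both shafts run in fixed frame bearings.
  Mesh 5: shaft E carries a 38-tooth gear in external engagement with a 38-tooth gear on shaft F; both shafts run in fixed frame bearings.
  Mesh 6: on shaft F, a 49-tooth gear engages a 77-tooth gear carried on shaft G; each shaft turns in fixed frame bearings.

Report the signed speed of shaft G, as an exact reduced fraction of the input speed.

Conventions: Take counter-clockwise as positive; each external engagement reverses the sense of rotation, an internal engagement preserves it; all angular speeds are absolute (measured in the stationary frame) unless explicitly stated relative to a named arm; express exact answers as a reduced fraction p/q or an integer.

2021/198

6-mesh fixed-axis compound train (all bearings frame-fixed)
mesh 1 [43T→25T]: |ω|/ω_in = 1×43/25 = 43/25, sense flips to −
mesh 2 [25T→14T]: |ω|/ω_in = (43/25)×25/14 = 43/14, sense flips to +
mesh 3 [94T→81T]: |ω|/ω_in = (43/14)×94/81 = 2021/567, sense flips to −
mesh 4 [81T→18T]: |ω|/ω_in = (2021/567)×81/18 = 2021/126, sense flips to +
mesh 5 [38T→38T]: |ω|/ω_in = (2021/126)×38/38 = 2021/126, sense flips to −
mesh 6 [49T→77T]: |ω|/ω_in = (2021/126)×49/77 = 2021/198, sense flips to +
signed output speed (× input speed) = 2021/198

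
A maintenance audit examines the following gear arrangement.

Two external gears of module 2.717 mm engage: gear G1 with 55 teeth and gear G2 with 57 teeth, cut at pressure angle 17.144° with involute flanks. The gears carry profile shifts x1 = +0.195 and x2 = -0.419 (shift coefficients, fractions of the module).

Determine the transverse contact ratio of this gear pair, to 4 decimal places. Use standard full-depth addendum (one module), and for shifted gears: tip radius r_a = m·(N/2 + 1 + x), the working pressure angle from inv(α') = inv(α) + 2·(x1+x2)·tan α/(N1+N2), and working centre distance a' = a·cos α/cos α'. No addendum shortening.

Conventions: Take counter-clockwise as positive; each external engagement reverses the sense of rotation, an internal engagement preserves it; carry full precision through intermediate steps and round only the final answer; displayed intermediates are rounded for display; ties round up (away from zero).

2.0031

topology: single-mesh involute geometry — m = 2.717, 55T/57T pair
base radii: r_b1 = 71.397572, r_b2 = 73.993847
tip radii: r_a1 = 77.964315, r_a2 = 79.013077
inv(α') = inv(17.144°) + 2·(+0.195-0.419)·tan α/(55+57) = 0.00802782  ⇒  α' = 16.36408°
a' = a·cos α / cos α' = 152.1520·cos 17.144°/cos 16.36408° = 151.529767
action lengths: √(r_a1²−r_b1²) = 31.318064, √(r_a2²−r_b2²) = 27.712397
base pitch p_b = π·m·cos α = 8.156440
CR = (31.318064 + 27.712397 − 151.529767·sin 16.36408°)/8.156440 = 2.003138
contact ratio ≈ 2.0031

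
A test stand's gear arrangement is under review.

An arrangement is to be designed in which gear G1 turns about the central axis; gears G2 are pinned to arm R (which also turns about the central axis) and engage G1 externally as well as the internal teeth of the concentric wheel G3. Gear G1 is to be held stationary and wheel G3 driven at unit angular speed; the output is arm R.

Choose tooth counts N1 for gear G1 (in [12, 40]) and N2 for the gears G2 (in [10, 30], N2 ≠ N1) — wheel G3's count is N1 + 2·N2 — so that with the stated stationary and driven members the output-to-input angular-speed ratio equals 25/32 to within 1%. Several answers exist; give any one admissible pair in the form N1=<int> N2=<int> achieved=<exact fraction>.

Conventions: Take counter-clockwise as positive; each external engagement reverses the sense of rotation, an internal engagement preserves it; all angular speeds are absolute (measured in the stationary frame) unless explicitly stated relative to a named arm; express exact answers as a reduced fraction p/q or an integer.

N1=14 N2=18 achieved=25/32

planetary set to be sized for 25/32 (Willis relation)
Willis with ω_sun = 0: ω_arm/ω_ring = N3/(N1+N3); set equal to 25/32  ⇒  N3/N1 = (25/32)/(1 − 25/32) = 25/7
N3 = N1 + 2·N2  ⇒  N2/N1 = (N3/N1 − 1)/2 = (25/7 − 1)/2 = 9/7
smallest multiple with N1 ≥ 12 and N2 ≥ 10: k = 2  ⇒  N1 = 2·7 = 14, N2 = 2·9 = 18 (N1 ≤ 40, N2 ≤ 30, N2 ≠ N1 ✓), N3 = 14 + 2·18 = 50
check: N3/(N1+N3) with N1 = 14, N3 = 50 gives 25/32; |achieved − target| = 0 ≤ 1/128 ✓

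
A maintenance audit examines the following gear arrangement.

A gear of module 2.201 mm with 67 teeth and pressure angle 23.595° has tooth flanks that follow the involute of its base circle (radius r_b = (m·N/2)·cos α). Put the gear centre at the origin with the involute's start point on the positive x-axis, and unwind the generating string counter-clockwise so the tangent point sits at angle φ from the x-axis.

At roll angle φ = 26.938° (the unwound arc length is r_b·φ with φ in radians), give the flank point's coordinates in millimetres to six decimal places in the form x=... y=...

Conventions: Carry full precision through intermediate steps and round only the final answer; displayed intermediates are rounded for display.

x=74.629551 y=2.289419

topology: single-mesh involute geometry — m = 2.201, N = 67
pitch radius r_p = m·N/2 = 2.201·67/2 = 73.733500
base radius r_b = r_p·cos α = 73.733500·cos 23.595° = 67.569207
roll angle φ = 26.938° = 0.47015679 rad
x = r_b·(cos φ + φ·sin φ) = 74.629551
y = r_b·(sin φ − φ·cos φ) = 2.289419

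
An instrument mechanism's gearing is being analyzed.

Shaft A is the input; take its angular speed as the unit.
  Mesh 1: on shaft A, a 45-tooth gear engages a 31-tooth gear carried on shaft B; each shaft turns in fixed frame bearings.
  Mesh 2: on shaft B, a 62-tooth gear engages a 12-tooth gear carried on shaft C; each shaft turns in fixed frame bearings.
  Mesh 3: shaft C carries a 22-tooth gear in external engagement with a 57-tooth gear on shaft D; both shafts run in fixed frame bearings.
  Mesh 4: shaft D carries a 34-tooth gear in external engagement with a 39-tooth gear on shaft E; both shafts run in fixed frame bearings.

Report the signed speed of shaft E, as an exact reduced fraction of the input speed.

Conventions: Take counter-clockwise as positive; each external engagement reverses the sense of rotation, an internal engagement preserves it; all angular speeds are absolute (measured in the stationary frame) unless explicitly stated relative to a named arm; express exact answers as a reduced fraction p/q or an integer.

1870/741

4-mesh fixed-axis compound train (all bearings frame-fixed)
mesh 1 [45T→31T]: |ω|/ω_in = 1×45/31 = 45/31, sense flips to −
mesh 2 [62T→12T]: |ω|/ω_in = (45/31)×62/12 = 15/2, sense flips to +
mesh 3 [22T→57T]: |ω|/ω_in = (15/2)×22/57 = 55/19, sense flips to −
mesh 4 [34T→39T]: |ω|/ω_in = (55/19)×34/39 = 1870/741, sense flips to +
signed output speed (× input speed) = 1870/741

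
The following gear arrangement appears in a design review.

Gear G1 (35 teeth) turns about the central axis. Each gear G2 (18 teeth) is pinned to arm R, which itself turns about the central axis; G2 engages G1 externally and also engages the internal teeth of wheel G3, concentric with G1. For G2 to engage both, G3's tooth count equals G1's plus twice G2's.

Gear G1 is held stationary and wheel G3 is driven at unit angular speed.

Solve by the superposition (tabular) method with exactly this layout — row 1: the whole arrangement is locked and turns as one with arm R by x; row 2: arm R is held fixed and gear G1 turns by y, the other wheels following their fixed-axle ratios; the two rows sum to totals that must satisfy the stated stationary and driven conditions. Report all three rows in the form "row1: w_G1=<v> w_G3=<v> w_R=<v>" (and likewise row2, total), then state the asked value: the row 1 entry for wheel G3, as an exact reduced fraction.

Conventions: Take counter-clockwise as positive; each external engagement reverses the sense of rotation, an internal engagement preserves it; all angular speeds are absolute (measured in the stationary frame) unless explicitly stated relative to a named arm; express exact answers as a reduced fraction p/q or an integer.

row1: w_G1=71/106 w_G3=71/106 w_R=71/106
row2: w_G1=-71/106 w_G3=35/106 w_R=0
total: w_G1=0 w_G3=1 w_R=71/106
asked value: 71/106

class = planetary set [G3 = 35+2·18 = 71; Willis about the carrier]
row 1: whole set turns with the arm by x
row 2 (arm held, sun turns y): ω_ring = −(35/71)·y, ω_arm = 0
boundary: total ω_sun = x + y = 0 and total ω_ring = x − (35/71)·y = 1  ⇒  y = -71/106, x = 71/106
row 2 ring = −(35/71)·(-71/106) = 35/106
totals (row 1 + row 2): sun 71/106 + (-71/106) = 0, ring 71/106 + 35/106 = 1, arm 71/106 + 0 = 71/106
asked cell (row1, ring) = 71/106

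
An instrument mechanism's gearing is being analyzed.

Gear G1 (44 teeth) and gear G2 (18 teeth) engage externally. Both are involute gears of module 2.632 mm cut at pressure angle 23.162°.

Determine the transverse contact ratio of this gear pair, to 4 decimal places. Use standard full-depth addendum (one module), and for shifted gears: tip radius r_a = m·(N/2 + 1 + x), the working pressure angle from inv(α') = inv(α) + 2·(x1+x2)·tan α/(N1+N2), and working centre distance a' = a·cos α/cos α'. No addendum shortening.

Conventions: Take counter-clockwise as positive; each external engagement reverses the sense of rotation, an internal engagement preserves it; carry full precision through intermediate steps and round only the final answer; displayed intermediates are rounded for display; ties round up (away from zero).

1.5133

single-mesh involute tooth geometry (44T engaging 18T at module 2.632)
base radii: r_b1 = 53.236730, r_b2 = 21.778662
tip radii: r_a1 = 60.536000, r_a2 = 26.320000
no profile shift: α' = α, a' = a
action lengths: √(r_a1²−r_b1²) = 28.817667, √(r_a2²−r_b2²) = 14.779454
base pitch p_b = π·m·cos α = 7.602187
CR = (28.817667 + 14.779454 − 81.592000·sin 23.16200°)/7.602187 = 1.513296
contact ratio ≈ 1.5133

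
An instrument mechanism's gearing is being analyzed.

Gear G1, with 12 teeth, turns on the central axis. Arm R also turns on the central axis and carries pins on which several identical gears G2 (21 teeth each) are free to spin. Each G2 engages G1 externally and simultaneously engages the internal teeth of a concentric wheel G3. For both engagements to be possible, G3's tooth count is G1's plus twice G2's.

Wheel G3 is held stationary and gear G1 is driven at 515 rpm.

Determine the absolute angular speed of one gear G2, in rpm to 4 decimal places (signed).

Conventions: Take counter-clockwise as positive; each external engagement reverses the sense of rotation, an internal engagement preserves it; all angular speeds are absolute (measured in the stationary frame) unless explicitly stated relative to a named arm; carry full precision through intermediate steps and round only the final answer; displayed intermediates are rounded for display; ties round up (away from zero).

class = planetary set [G3 = 12+2·21 = 54; Willis about the carrier]
normalise by the input: solve with ω_sun = 1, then scale by 515 rpm
ring teeth: 12 + 2·21 = 54
12(ω_sun−ω_arm) = −54(ω_ring−ω_arm),  ω_ring = 0, ω_sun = 1
12(1−ω_arm) = −54(0−ω_arm)  ⇒  66·ω_arm = 12  ⇒  ω_arm = 2/11
sun–planet mesh: 12·(1−2/11) = −21·(ω_p−ω_arm)  ⇒  ω_p−ω_arm = -36/77
ω_p = 2/11 − 36/77 = -2/7
scale: ω_p = -2/7 × 515 rpm = -147.1429 rpm

-147.1429 rpm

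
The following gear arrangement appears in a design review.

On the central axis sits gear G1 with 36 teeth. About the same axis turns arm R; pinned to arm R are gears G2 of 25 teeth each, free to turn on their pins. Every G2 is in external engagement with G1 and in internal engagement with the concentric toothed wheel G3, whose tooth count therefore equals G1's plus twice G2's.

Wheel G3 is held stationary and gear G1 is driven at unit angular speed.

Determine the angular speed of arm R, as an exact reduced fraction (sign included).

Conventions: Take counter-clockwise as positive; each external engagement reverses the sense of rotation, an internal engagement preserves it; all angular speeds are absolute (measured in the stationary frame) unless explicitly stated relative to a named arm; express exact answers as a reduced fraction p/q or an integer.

18/61

topology: planetary set — G1 36T / G2 25T / G3 86T, arm = carrier (Willis)
ring teeth: 36 + 2·25 = 86
36(ω_sun−ω_arm) = −86(ω_ring−ω_arm),  ω_ring = 0, ω_sun = 1
36(1−ω_arm) = −86(0−ω_arm)  ⇒  122·ω_arm = 36  ⇒  ω_arm = 18/61
exact speed ratio = 18/61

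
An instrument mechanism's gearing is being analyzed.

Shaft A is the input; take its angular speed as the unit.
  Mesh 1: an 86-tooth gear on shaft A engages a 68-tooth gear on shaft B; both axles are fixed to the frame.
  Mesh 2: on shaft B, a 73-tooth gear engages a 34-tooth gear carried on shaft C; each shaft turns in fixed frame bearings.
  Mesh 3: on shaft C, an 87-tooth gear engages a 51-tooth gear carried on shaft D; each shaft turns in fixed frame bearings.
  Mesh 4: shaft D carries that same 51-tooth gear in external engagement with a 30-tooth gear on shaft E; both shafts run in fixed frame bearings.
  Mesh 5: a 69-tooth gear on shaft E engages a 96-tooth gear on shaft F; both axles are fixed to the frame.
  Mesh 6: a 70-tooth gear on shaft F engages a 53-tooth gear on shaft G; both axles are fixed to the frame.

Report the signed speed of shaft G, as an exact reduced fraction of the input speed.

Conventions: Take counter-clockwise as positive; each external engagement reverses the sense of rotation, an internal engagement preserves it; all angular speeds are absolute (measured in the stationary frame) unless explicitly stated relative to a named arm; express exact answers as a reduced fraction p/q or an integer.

14655991/1960576

6-mesh fixed-axis compound train (all bearings frame-fixed)
mesh 1 [86T→68T]: |ω|/ω_in = 1×86/68 = 43/34, sense flips to −
mesh 2 [73T→34T]: |ω|/ω_in = (43/34)×73/34 = 3139/1156, sense flips to +
mesh 3 [87T→51T]: |ω|/ω_in = (3139/1156)×87/51 = 91031/19652, sense flips to −
mesh 4 [51T→30T]: |ω|/ω_in = (91031/19652)×51/30 = 91031/11560, sense flips to +
mesh 5 [69T→96T]: |ω|/ω_in = (91031/11560)×69/96 = 2093713/369920, sense flips to −
mesh 6 [70T→53T]: |ω|/ω_in = (2093713/369920)×70/53 = 14655991/1960576, sense flips to +
signed output speed (× input speed) = 14655991/1960576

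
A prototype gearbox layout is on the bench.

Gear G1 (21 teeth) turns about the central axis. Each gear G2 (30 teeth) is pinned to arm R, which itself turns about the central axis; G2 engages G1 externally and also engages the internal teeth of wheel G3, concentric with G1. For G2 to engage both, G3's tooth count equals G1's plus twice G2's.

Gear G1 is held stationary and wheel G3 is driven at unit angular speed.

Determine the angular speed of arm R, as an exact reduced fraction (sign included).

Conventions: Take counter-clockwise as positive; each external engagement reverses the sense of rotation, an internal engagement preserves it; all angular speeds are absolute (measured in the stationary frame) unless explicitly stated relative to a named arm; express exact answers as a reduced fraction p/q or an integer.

27/34

topology: planetary set — G1 21T / G2 30T / G3 81T, arm = carrier (Willis)
ring teeth: 21 + 2·30 = 81
21(ω_sun−ω_arm) = −81(ω_ring−ω_arm),  ω_sun = 0, ω_ring = 1
21(0−ω_arm) = −81(1−ω_arm)  ⇒  102·ω_arm = 81  ⇒  ω_arm = 27/34
exact speed ratio = 27/34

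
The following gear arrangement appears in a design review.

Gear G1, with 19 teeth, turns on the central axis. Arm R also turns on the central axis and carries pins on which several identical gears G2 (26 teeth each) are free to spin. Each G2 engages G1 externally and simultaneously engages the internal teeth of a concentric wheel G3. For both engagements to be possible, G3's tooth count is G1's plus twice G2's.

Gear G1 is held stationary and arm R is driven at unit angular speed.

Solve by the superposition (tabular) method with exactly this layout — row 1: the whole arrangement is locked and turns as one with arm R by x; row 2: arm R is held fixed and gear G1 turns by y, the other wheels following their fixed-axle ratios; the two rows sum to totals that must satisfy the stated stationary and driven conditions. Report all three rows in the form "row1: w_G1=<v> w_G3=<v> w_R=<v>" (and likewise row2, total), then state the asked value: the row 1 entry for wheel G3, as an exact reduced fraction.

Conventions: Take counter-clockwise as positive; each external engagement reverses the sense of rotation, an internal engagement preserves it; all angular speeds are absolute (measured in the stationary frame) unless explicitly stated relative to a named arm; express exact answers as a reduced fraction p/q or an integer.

recognized (axles ride arm R): planetary set, 19/26/71 teeth
row 1 (train locked, turned with arm): all members turn x
row 2: sun turns y, ring = −(19/71)·y, arm 0
boundary: total ω_sun = x + y = 0 and total ω_arm = x = 1  ⇒  y = -1, x = 1
row 2 ring = −(19/71)·(-1) = 19/71
totals (row 1 + row 2): sun 1 + (-1) = 0, ring 1 + 19/71 = 90/71, arm 1 + 0 = 1
asked cell (row1, ring) = 1

row1: w_G1=1 w_G3=1 w_R=1
row2: w_G1=-1 w_G3=19/71 w_R=0
total: w_G1=0 w_G3=90/71 w_R=1
asked value: 1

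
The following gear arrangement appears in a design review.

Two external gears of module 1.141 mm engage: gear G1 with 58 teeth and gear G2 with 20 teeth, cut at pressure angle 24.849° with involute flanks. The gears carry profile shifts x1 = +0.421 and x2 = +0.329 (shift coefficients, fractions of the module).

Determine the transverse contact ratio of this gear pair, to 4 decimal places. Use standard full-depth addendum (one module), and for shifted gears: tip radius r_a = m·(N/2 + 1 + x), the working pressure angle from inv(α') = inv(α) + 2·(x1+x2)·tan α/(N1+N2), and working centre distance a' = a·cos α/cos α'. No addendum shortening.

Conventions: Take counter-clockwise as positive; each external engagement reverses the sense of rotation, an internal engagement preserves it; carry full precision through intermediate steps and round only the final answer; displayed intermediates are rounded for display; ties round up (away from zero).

1.4064

single-mesh involute tooth geometry (58T engaging 20T at module 1.141)
base radii: r_b1 = 30.025568, r_b2 = 10.353644
tip radii: r_a1 = 34.710361, r_a2 = 12.926389
inv(α') = inv(24.849°) + 2·(+0.421+0.329)·tan α/(58+20) = 0.03831205  ⇒  α' = 27.00562°
a' = a·cos α / cos α' = 44.4990·cos 24.849°/cos 27.00562° = 45.320917
action lengths: √(r_a1²−r_b1²) = 17.414776, √(r_a2²−r_b2²) = 7.739094
base pitch p_b = π·m·cos α = 3.252693
CR = (17.414776 + 7.739094 − 45.320917·sin 27.00562°)/3.252693 = 1.406416
contact ratio ≈ 1.4064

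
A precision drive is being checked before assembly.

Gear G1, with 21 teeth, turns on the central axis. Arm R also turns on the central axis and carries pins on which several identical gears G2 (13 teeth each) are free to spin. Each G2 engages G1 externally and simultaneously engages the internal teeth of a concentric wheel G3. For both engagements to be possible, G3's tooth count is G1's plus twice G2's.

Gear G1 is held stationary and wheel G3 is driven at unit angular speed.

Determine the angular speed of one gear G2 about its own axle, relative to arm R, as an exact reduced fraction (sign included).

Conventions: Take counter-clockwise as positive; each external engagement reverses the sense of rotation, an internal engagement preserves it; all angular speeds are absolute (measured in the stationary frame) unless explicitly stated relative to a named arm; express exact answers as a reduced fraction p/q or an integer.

recognized (axles ride arm R): planetary set, 21/13/47 teeth
ring teeth: 21 + 2·13 = 47
21(ω_sun−ω_arm) = −47(ω_ring−ω_arm),  ω_sun = 0, ω_ring = 1
21(0−ω_arm) = −47(1−ω_arm)  ⇒  68·ω_arm = 47  ⇒  ω_arm = 47/68
sun–planet mesh: 21·(0−47/68) = −13·(ω_p−ω_arm)  ⇒  ω_p−ω_arm = 987/884
exact speed ratio = 987/884

987/884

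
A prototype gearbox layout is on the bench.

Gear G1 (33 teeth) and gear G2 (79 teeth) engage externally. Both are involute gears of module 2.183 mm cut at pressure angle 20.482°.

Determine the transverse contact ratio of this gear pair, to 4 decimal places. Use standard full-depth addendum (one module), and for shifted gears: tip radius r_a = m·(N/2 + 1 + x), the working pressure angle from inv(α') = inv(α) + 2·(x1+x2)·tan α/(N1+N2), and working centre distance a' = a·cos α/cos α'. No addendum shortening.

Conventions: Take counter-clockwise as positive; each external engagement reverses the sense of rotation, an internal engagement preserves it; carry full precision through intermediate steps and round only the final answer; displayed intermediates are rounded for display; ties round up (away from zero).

recognized (one external pair, fixed centres): single-mesh tooth geometry, m = 2.183, N1 = 33, N2 = 79
base radii: r_b1 = 33.742425, r_b2 = 80.777321
tip radii: r_a1 = 38.202500, r_a2 = 88.411500
no profile shift: α' = α, a' = a
action lengths: √(r_a1²−r_b1²) = 17.913117, √(r_a2²−r_b2²) = 35.939084
base pitch p_b = π·m·cos α = 6.424543
CR = (17.913117 + 35.939084 − 122.248000·sin 20.48200°)/6.424543 = 1.724018
contact ratio ≈ 1.7240

1.7240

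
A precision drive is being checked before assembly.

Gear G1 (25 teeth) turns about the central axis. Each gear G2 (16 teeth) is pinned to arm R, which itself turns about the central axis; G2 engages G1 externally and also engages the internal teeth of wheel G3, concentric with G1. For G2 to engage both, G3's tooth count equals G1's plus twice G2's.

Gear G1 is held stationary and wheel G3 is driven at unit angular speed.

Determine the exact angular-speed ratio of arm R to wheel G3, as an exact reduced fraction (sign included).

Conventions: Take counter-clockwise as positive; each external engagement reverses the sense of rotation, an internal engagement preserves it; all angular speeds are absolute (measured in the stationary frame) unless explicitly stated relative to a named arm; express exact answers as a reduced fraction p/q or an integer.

57/82

planetary set (25T centre, 16T on arm, 57T internal) — Willis relation
ring teeth: 25 + 2·16 = 57
25(ω_sun−ω_arm) = −57(ω_ring−ω_arm),  ω_sun = 0, ω_ring = 1
25(0−ω_arm) = −57(1−ω_arm)  ⇒  82·ω_arm = 57  ⇒  ω_arm = 57/82
ω_out/ω_in = 57/82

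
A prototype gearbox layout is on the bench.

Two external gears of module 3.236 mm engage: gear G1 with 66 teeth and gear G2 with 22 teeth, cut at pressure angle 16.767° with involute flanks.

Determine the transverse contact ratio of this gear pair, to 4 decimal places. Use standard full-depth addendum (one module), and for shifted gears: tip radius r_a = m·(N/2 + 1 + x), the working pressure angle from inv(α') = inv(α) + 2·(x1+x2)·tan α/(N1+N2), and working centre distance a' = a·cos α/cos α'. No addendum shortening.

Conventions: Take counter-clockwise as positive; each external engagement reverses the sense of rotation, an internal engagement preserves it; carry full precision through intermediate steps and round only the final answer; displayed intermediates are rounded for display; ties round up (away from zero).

topology: single-mesh involute geometry — m = 3.236, 66T/22T pair
base radii: r_b1 = 102.247995, r_b2 = 34.082665
tip radii: r_a1 = 110.024000, r_a2 = 38.832000
no profile shift: α' = α, a' = a
action lengths: √(r_a1²−r_b1²) = 40.627924, √(r_a2²−r_b2²) = 18.609035
base pitch p_b = π·m·cos α = 9.733986
CR = (40.627924 + 18.609035 − 142.384000·sin 16.76700°)/9.733986 = 1.865831
contact ratio ≈ 1.8658

1.8658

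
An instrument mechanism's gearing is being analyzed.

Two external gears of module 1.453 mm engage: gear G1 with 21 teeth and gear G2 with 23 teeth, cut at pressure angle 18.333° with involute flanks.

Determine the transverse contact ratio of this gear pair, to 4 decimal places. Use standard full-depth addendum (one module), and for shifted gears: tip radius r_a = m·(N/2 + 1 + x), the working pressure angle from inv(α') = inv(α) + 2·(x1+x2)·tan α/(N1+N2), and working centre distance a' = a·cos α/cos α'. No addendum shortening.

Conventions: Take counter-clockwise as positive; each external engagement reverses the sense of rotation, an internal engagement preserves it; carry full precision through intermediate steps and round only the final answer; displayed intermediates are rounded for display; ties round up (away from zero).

topology: single-mesh involute geometry — m = 1.453, 21T/23T pair
base radii: r_b1 = 14.482148, r_b2 = 15.861401
tip radii: r_a1 = 16.709500, r_a2 = 18.162500
no profile shift: α' = α, a' = a
action lengths: √(r_a1²−r_b1²) = 8.335153, √(r_a2²−r_b2²) = 8.848298
base pitch p_b = π·m·cos α = 4.333049
CR = (8.335153 + 8.848298 − 31.966000·sin 18.33300°)/4.333049 = 1.645236
contact ratio ≈ 1.6452

1.6452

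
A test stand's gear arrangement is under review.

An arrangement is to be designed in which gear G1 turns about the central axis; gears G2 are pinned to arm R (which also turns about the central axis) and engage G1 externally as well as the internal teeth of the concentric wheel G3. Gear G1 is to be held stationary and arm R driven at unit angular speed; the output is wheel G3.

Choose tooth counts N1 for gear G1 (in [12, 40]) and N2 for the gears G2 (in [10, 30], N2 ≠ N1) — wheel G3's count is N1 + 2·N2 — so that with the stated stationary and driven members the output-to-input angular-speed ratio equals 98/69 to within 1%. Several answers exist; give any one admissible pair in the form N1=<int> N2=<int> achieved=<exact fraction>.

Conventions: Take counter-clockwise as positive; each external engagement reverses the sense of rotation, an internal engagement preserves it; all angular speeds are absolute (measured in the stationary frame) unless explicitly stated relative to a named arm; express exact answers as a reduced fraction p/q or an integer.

design class (target 98/69): planetary set
Willis with ω_sun = 0: ω_ring/ω_arm = (N1+N3)/N3; set equal to 98/69  ⇒  N3/N1 = 1/(98/69 − 1) = 69/29
N3 = N1 + 2·N2  ⇒  N2/N1 = (N3/N1 − 1)/2 = (69/29 − 1)/2 = 20/29
smallest multiple with N1 ≥ 12 and N2 ≥ 10: k = 1  ⇒  N1 = 1·29 = 29, N2 = 1·20 = 20 (N1 ≤ 40, N2 ≤ 30, N2 ≠ N1 ✓), N3 = 29 + 2·20 = 69
check: (N1+N3)/N3 with N1 = 29, N3 = 69 gives 98/69; |achieved − target| = 0 ≤ 49/3450 ✓

N1=29 N2=20 achieved=98/69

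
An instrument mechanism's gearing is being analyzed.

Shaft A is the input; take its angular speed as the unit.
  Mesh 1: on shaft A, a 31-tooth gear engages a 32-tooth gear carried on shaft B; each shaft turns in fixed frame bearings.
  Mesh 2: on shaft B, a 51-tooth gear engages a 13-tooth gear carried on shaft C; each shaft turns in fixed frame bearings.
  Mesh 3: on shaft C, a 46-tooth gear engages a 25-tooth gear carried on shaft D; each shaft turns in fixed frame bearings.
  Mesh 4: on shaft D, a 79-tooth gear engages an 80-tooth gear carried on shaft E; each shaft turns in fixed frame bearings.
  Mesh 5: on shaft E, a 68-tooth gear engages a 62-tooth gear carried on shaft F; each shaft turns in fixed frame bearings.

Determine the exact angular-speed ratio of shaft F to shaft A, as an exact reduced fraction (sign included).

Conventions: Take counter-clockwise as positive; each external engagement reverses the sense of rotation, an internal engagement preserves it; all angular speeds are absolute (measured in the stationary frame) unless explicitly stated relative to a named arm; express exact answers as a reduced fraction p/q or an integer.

class = fixed-axis compound train [5 meshes; 5 ratios multiply, 5 sense flips]
mesh 1 [31T→32T]: running ratio 31/32, sense −
mesh 2 [51T→13T]: running ratio 1581/416, sense +
mesh 3 [46T→25T]: running ratio 36363/5200, sense −
mesh 4 [79T→80T]: running ratio 2872677/416000, sense +
mesh 5 [68T→62T]: running ratio 1575339/208000, sense −
ω_out/ω_in = -1575339/208000

-1575339/208000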